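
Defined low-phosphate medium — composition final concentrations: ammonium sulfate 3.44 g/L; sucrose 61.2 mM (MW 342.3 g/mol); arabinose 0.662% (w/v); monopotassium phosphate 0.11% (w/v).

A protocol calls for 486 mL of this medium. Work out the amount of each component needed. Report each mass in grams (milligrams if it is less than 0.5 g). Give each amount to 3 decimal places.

ammonium sulfate 1.672 g; sucrose 10.181 g; arabinose 3.217 g; monopotassium phosphate 0.535 g

Working volume: 486 mL = 0.486 L.
ammonium sulfate: 3.44 g/L × 0.486 L = 1.672 g
sucrose: 61.2 mmol/L × 342.3 g/mol × 0.486 L ÷ 1000 = 10.181 g
arabinose: 0.662% w/v = 6.62 g/L → 6.62 × 0.486 L = 3.217 g
monopotassium phosphate: 0.11% w/v = 1.1 g/L → 1.1 × 0.486 L = 0.535 g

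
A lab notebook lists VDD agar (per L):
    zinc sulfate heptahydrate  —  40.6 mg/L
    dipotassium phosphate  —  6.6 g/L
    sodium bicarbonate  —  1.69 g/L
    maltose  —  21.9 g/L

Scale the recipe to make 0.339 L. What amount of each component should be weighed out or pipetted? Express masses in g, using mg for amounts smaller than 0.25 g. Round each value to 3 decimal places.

zinc sulfate heptahydrate 13.763 mg; dipotassium phosphate 2.237 g; sodium bicarbonate 0.573 g; maltose 7.424 g

Working volume: 0.339 L.
zinc sulfate heptahydrate: 40.6 mg/L × 0.339 L = 13.763 mg
dipotassium phosphate: 6.6 g/L × 0.339 L = 2.237 g
sodium bicarbonate: 1.69 g/L × 0.339 L = 0.573 g
maltose: 21.9 g/L × 0.339 L = 7.424 g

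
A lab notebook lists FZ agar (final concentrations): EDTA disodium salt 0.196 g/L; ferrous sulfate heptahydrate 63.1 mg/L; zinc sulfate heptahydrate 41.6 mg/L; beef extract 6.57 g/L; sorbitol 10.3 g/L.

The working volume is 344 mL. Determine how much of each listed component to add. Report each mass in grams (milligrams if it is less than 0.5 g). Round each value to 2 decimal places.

EDTA disodium salt 67.42 mg; ferrous sulfate heptahydrate 21.71 mg; zinc sulfate heptahydrate 14.31 mg; beef extract 2.26 g; sorbitol 3.54 g

Scale factor relative to 1 L: 0.344.
EDTA disodium salt: 0.196 g/L × 0.344 L = 0.067424 g = 67.42 mg
ferrous sulfate heptahydrate: 63.1 mg/L × 0.344 L = 21.71 mg
zinc sulfate heptahydrate: 41.6 mg/L × 0.344 L = 14.31 mg
beef extract: 6.57 g/L × 0.344 L = 2.26 g
sorbitol: 10.3 g/L × 0.344 L = 3.54 g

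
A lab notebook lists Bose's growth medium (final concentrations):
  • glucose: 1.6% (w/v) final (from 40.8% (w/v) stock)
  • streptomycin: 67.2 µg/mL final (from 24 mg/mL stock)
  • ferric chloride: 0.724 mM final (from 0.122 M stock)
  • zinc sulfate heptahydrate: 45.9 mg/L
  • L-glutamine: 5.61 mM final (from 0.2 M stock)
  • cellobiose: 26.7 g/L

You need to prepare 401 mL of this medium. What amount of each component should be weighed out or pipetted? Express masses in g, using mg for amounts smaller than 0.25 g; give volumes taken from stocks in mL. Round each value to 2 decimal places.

glucose 15.73 mL; streptomycin 1.12 mL; ferric chloride 2.38 mL; zinc sulfate heptahydrate 18.41 mg; L-glutamine 11.25 mL; cellobiose 10.71 g

Scale factor relative to 1 L: 0.401.
glucose: V = C2·V2/C1 = 1.6% ÷ 40.8% × 401 mL = 15.73 mL
streptomycin: C1V1 = C2V2 → 67.2 µg/mL × 401 mL ÷ 24000 µg/mL = 1.12 mL
ferric chloride: dilute stock: 0.724 mM × 401 mL ÷ 122 mM = 2.38 mL
zinc sulfate heptahydrate: 45.9 mg/L × 0.401 L = 18.41 mg
L-glutamine: V = C2·V2/C1 = 5.61 mM × 401 mL ÷ 200 mM = 11.25 mL
cellobiose: 26.7 g/L × 0.401 L = 10.71 g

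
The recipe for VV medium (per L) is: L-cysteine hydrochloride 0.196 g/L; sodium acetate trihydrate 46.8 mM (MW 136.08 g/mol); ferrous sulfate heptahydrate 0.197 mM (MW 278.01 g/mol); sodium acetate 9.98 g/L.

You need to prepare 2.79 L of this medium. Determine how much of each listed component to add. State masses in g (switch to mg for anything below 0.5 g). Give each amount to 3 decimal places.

L-cysteine hydrochloride 0.547 g; sodium acetate trihydrate 17.768 g; ferrous sulfate heptahydrate 152.803 mg; sodium acetate 27.844 g

Working volume: 2.79 L.
L-cysteine hydrochloride: 0.196 g/L × 2.79 L = 0.547 g
sodium acetate trihydrate: 46.8 mmol/L × 136.08 g/mol × 2.79 L ÷ 1000 = 17.768 g
ferrous sulfate heptahydrate: 0.197 mmol/L × 278.01 mg/mmol × 2.79 L = 152.803 mg
sodium acetate: 9.98 g/L × 2.79 L = 27.844 g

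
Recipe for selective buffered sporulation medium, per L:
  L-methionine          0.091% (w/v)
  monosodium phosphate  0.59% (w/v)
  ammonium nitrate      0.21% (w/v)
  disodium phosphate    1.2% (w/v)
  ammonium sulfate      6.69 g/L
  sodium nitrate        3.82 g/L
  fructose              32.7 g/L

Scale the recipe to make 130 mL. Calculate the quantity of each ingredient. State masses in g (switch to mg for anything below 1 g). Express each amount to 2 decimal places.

L-methionine 118.30 mg; monosodium phosphate 767.00 mg; ammonium nitrate 273.00 mg; disodium phosphate 1.56 g; ammonium sulfate 869.70 mg; sodium nitrate 496.60 mg; fructose 4.25 g

Working volume: 130 mL = 0.13 L.
L-methionine: 0.091% w/v = 0.91 g/L → 0.91 × 0.13 L = 0.1183 g = 118.30 mg
monosodium phosphate: 0.59% w/v = 5.9 g/L → 5.9 × 0.13 L = 0.767 g = 767.00 mg
ammonium nitrate: 0.21 g per 100 mL × 130 mL ÷ 100 = 0.273 g = 273.00 mg
disodium phosphate: 1.2% w/v = 12 g/L → 12 × 0.13 L = 1.56 g
ammonium sulfate: 6.69 g/L × 0.13 L = 0.8697 g = 869.70 mg
sodium nitrate: 3.82 g/L × 0.13 L = 0.4966 g = 496.60 mg
fructose: 32.7 g/L × 0.13 L = 4.25 g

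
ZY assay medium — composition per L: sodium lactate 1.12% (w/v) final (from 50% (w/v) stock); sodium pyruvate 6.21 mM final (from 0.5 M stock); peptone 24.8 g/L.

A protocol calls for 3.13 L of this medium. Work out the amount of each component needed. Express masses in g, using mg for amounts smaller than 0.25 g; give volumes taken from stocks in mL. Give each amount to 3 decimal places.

sodium lactate 70.112 mL; sodium pyruvate 38.875 mL; peptone 77.624 g

Scale factor relative to 1 L: 3.13.
sodium lactate: dilute stock: 1.12% ÷ 50% × 3130 mL = 70.112 mL
sodium pyruvate: dilute stock: 6.21 mM × 3130 mL ÷ 500 mM = 38.875 mL
peptone: 24.8 g/L × 3.13 L = 77.624 g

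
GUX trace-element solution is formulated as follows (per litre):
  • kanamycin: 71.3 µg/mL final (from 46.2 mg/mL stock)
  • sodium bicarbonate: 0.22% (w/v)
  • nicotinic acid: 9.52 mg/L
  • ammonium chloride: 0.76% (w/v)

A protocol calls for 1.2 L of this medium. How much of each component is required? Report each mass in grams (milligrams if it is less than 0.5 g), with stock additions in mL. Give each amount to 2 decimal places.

kanamycin 1.85 mL; sodium bicarbonate 2.64 g; nicotinic acid 11.42 mg; ammonium chloride 9.12 g

Working volume: 1.2 L.
kanamycin: V = C2·V2/C1 = 71.3 µg/mL × 1200 mL ÷ 46200 µg/mL = 1.85 mL
sodium bicarbonate: 0.22% w/v = 2.2 g/L → 2.2 × 1.2 L = 2.64 g
nicotinic acid: 9.52 mg/L × 1.2 L = 11.42 mg
ammonium chloride: 0.76 g per 100 mL × 1200 mL ÷ 100 = 9.12 g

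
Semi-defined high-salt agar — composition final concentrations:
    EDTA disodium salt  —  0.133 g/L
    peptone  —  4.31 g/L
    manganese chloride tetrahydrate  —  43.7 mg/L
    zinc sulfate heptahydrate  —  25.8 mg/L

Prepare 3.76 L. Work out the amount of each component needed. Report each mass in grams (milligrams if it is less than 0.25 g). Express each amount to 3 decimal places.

Working volume: 3.76 L.
EDTA disodium salt: 0.133 g/L × 3.76 L = 0.500 g
peptone: 4.31 g/L × 3.76 L = 16.206 g
manganese chloride tetrahydrate: 43.7 mg/L × 3.76 L = 164.312 mg
zinc sulfate heptahydrate: 25.8 mg/L × 3.76 L = 97.008 mg

EDTA disodium salt 0.500 g; peptone 16.206 g; manganese chloride tetrahydrate 164.312 mg; zinc sulfate heptahydrate 97.008 mg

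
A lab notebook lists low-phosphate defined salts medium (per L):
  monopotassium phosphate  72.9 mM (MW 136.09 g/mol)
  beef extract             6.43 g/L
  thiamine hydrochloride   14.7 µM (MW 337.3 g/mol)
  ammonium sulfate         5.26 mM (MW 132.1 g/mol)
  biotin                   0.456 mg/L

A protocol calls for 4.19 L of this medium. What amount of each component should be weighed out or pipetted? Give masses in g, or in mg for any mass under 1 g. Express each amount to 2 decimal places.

Working volume: 4.19 L.
monopotassium phosphate: 72.9 mmol/L × 136.09 g/mol × 4.19 L ÷ 1000 = 41.57 g
beef extract: 6.43 g/L × 4.19 L = 26.94 g
thiamine hydrochloride: 14.7 µmol/L × 337.3 g/mol × 4.19 L ÷ 1000 = 20.78 mg
ammonium sulfate: 5.26 mmol/L × 132.1 g/mol × 4.19 L ÷ 1000 = 2.91 g
biotin: 0.456 mg/L × 4.19 L = 1.91 mg

monopotassium phosphate 41.57 g; beef extract 26.94 g; thiamine hydrochloride 20.78 mg; ammonium sulfate 2.91 g; biotin 1.91 mg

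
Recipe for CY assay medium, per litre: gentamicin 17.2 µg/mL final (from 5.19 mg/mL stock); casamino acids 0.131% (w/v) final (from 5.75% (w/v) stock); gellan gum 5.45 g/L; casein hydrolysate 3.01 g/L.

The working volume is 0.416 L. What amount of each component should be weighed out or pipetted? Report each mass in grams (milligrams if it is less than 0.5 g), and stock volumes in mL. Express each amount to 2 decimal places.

Working volume: 0.416 L.
gentamicin: C1V1 = C2V2 → 17.2 µg/mL × 416 mL ÷ 5190 µg/mL = 1.38 mL
casamino acids: C1V1 = C2V2 → 0.131% ÷ 5.75% × 416 mL = 9.48 mL
gellan gum: 5.45 g/L × 0.416 L = 2.27 g
casein hydrolysate: 3.01 g/L × 0.416 L = 1.25 g

gentamicin 1.38 mL; casamino acids 9.48 mL; gellan gum 2.27 g; casein hydrolysate 1.25 g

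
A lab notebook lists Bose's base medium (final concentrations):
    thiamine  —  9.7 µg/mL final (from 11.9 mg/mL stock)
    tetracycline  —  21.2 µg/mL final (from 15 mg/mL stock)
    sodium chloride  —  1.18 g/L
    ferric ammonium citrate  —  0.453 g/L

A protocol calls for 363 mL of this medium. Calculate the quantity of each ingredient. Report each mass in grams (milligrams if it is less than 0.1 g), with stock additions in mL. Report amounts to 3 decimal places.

thiamine 0.296 mL; tetracycline 0.513 mL; sodium chloride 0.428 g; ferric ammonium citrate 0.164 g

Working volume: 363 mL = 0.363 L.
thiamine: C1V1 = C2V2 → 9.7 µg/mL × 363 mL ÷ 11900 µg/mL = 0.296 mL
tetracycline: C1V1 = C2V2 → 21.2 µg/mL × 363 mL ÷ 15000 µg/mL = 0.513 mL
sodium chloride: 1.18 g/L × 0.363 L = 0.428 g
ferric ammonium citrate: 0.453 g/L × 0.363 L = 0.164 g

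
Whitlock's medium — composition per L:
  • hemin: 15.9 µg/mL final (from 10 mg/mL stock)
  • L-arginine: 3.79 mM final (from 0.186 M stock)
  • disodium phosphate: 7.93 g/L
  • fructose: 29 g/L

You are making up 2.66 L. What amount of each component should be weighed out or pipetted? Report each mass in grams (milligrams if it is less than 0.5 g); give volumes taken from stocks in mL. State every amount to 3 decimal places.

hemin 4.229 mL; L-arginine 54.201 mL; disodium phosphate 21.094 g; fructose 77.140 g

Working volume: 2.66 L.
hemin: C1V1 = C2V2 → 15.9 µg/mL × 2660 mL ÷ 10000 µg/mL = 4.229 mL
L-arginine: V = C2·V2/C1 = 3.79 mM × 2660 mL ÷ 186 mM = 54.201 mL
disodium phosphate: 7.93 g/L × 2.66 L = 21.094 g
fructose: 29 g/L × 2.66 L = 77.140 g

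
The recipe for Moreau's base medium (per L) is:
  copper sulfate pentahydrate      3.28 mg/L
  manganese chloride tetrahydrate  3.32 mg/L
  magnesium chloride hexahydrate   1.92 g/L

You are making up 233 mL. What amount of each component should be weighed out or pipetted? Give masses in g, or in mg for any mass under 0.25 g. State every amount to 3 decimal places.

copper sulfate pentahydrate 0.764 mg; manganese chloride tetrahydrate 0.774 mg; magnesium chloride hexahydrate 0.447 g

Scale factor relative to 1 L: 0.233.
copper sulfate pentahydrate: 3.28 mg/L × 0.233 L = 0.764 mg
manganese chloride tetrahydrate: 3.32 mg/L × 0.233 L = 0.774 mg
magnesium chloride hexahydrate: 1.92 g/L × 0.233 L = 0.447 g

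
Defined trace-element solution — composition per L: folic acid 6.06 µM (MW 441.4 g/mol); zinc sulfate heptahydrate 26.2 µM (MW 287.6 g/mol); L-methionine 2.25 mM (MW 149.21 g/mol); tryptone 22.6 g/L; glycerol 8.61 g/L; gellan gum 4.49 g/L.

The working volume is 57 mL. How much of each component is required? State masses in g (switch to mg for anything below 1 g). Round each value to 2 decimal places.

folic acid 0.15 mg; zinc sulfate heptahydrate 0.43 mg; L-methionine 19.14 mg; tryptone 1.29 g; glycerol 490.77 mg; gellan gum 255.93 mg

Working volume: 57 mL = 0.057 L.
folic acid: 6.06 µmol/L × 441.4 g/mol × 0.057 L ÷ 1000 = 0.15 mg
zinc sulfate heptahydrate: 26.2 µmol/L × 287.6 g/mol × 0.057 L ÷ 1000 = 0.43 mg
L-methionine: 2.25 mmol/L × 149.21 mg/mmol × 0.057 L = 19.14 mg
tryptone: 22.6 g/L × 0.057 L = 1.29 g
glycerol: 8.61 g/L × 0.057 L = 0.49077 g = 490.77 mg
gellan gum: 4.49 g/L × 0.057 L = 0.25593 g = 255.93 mg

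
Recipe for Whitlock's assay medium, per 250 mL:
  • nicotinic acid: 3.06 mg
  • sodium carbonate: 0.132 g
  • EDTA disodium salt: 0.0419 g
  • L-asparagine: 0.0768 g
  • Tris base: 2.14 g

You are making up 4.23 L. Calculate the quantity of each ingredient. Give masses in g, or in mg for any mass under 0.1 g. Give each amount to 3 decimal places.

Ratio of target to recipe volume: 4230 / 250 = 16.92.
nicotinic acid: 3.06 mg × (4230 mL / 250 mL) = 51.775 mg
sodium carbonate: 0.132 g × (4230 mL / 250 mL) = 2.233 g
EDTA disodium salt: 0.0419 g × (4230 mL / 250 mL) = 0.709 g
L-asparagine: 0.0768 g × (4230 mL / 250 mL) = 1.299 g
Tris base: 2.14 g × (4230 mL / 250 mL) = 36.209 g

nicotinic acid 51.775 mg; sodium carbonate 2.233 g; EDTA disodium salt 0.709 g; L-asparagine 1.299 g; Tris base 36.209 g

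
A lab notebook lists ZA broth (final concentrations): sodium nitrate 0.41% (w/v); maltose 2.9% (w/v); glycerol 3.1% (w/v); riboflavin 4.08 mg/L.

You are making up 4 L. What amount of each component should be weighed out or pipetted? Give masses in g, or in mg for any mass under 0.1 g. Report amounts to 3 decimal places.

Scale factor relative to 1 L: 4.
sodium nitrate: 0.41 g per 100 mL × 4000 mL ÷ 100 = 16.400 g
maltose: 2.9% w/v = 29 g/L → 29 × 4 L = 116.000 g
glycerol: 3.1 g per 100 mL × 4000 mL ÷ 100 = 124.000 g
riboflavin: 4.08 mg/L × 4 L = 16.320 mg

sodium nitrate 16.400 g; maltose 116.000 g; glycerol 124.000 g; riboflavin 16.320 mg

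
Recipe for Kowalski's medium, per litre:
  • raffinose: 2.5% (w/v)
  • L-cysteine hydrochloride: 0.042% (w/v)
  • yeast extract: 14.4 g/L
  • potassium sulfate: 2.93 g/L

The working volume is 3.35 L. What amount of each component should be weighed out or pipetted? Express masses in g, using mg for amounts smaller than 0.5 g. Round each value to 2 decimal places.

raffinose 83.75 g; L-cysteine hydrochloride 1.41 g; yeast extract 48.24 g; potassium sulfate 9.82 g

Working volume: 3.35 L.
raffinose: 2.5 g per 100 mL × 3350 mL ÷ 100 = 83.75 g
L-cysteine hydrochloride: 0.042% w/v = 0.42 g/L → 0.42 × 3.35 L = 1.41 g
yeast extract: 14.4 g/L × 3.35 L = 48.24 g
potassium sulfate: 2.93 g/L × 3.35 L = 9.82 g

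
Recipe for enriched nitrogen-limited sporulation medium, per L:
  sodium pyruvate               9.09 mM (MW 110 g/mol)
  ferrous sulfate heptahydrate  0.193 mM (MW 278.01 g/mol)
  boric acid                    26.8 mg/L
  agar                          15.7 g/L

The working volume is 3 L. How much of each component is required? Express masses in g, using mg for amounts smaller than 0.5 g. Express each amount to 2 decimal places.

Working volume: 3 L.
sodium pyruvate: 9.09 mmol/L × 110 g/mol × 3 L ÷ 1000 = 3.00 g
ferrous sulfate heptahydrate: 0.193 mmol/L × 278.01 mg/mmol × 3 L = 160.97 mg
boric acid: 26.8 mg/L × 3 L = 80.40 mg
agar: 15.7 g/L × 3 L = 47.10 g

sodium pyruvate 3.00 g; ferrous sulfate heptahydrate 160.97 mg; boric acid 80.40 mg; agar 47.10 g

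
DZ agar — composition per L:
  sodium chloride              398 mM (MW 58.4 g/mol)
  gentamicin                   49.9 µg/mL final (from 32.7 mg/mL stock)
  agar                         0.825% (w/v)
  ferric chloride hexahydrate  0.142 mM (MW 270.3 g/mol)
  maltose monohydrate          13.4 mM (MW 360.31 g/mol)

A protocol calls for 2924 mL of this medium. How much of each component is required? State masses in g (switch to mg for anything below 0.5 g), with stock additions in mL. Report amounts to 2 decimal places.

Target volume = 2924 mL = 2.924 L.
sodium chloride: 398 mmol/L × 58.4 g/mol × 2.924 L ÷ 1000 = 67.96 g
gentamicin: dilute stock: 49.9 µg/mL × 2924 mL ÷ 32700 µg/mL = 4.46 mL
agar: 0.825 g per 100 mL × 2924 mL ÷ 100 = 24.12 g
ferric chloride hexahydrate: 0.142 mmol/L × 270.3 mg/mmol × 2.924 L = 112.23 mg
maltose monohydrate: 13.4 mmol/L × 360.31 g/mol × 2.924 L ÷ 1000 = 14.12 g

sodium chloride 67.96 g; gentamicin 4.46 mL; agar 24.12 g; ferric chloride hexahydrate 112.23 mg; maltose monohydrate 14.12 g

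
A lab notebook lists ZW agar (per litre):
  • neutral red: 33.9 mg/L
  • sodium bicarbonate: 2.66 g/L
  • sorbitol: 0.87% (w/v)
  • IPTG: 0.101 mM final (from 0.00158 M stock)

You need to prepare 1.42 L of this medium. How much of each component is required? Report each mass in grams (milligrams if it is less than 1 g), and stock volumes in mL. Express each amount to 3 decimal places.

neutral red 48.138 mg; sodium bicarbonate 3.777 g; sorbitol 12.354 g; IPTG 90.772 mL

Scale factor relative to 1 L: 1.42.
neutral red: 33.9 mg/L × 1.42 L = 48.138 mg
sodium bicarbonate: 2.66 g/L × 1.42 L = 3.777 g
sorbitol: 0.87 g per 100 mL × 1420 mL ÷ 100 = 12.354 g
IPTG: V = C2·V2/C1 = 0.101 mM × 1420 mL ÷ 1.58 mM = 90.772 mL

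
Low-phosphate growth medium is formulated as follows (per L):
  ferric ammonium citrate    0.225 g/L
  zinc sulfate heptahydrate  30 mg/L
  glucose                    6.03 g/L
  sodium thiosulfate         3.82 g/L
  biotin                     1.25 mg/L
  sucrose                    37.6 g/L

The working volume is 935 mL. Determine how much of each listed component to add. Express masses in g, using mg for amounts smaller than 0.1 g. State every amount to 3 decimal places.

ferric ammonium citrate 0.210 g; zinc sulfate heptahydrate 28.050 mg; glucose 5.638 g; sodium thiosulfate 3.572 g; biotin 1.169 mg; sucrose 35.156 g

Working volume: 935 mL = 0.935 L.
ferric ammonium citrate: 0.225 g/L × 0.935 L = 0.210 g
zinc sulfate heptahydrate: 30 mg/L × 0.935 L = 28.050 mg
glucose: 6.03 g/L × 0.935 L = 5.638 g
sodium thiosulfate: 3.82 g/L × 0.935 L = 3.572 g
biotin: 1.25 mg/L × 0.935 L = 1.169 mg
sucrose: 37.6 g/L × 0.935 L = 35.156 g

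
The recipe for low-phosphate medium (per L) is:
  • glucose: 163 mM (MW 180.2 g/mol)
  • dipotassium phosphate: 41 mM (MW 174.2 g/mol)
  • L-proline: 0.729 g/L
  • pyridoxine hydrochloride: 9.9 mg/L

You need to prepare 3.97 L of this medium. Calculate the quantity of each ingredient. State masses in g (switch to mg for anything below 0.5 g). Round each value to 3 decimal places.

glucose 116.609 g; dipotassium phosphate 28.355 g; L-proline 2.894 g; pyridoxine hydrochloride 39.303 mg

Scale factor relative to 1 L: 3.97.
glucose: 163 mmol/L × 180.2 g/mol × 3.97 L ÷ 1000 = 116.609 g
dipotassium phosphate: 41 mmol/L × 174.2 g/mol × 3.97 L ÷ 1000 = 28.355 g
L-proline: 0.729 g/L × 3.97 L = 2.894 g
pyridoxine hydrochloride: 9.9 mg/L × 3.97 L = 39.303 mg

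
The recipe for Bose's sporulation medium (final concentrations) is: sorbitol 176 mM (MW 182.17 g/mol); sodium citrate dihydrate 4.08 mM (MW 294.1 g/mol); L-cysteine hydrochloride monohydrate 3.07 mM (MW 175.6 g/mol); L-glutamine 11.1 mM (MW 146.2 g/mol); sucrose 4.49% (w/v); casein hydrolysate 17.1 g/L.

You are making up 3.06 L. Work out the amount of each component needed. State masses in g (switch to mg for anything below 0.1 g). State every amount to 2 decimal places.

Scale factor relative to 1 L: 3.06.
sorbitol: 176 mmol/L × 182.17 g/mol × 3.06 L ÷ 1000 = 98.11 g
sodium citrate dihydrate: 4.08 mmol/L × 294.1 g/mol × 3.06 L ÷ 1000 = 3.67 g
L-cysteine hydrochloride monohydrate: 3.07 mmol/L × 175.6 g/mol × 3.06 L ÷ 1000 = 1.65 g
L-glutamine: 11.1 mmol/L × 146.2 g/mol × 3.06 L ÷ 1000 = 4.97 g
sucrose: 4.49% w/v = 44.9 g/L → 44.9 × 3.06 L = 137.39 g
casein hydrolysate: 17.1 g/L × 3.06 L = 52.33 g

sorbitol 98.11 g; sodium citrate dihydrate 3.67 g; L-cysteine hydrochloride monohydrate 1.65 g; L-glutamine 4.97 g; sucrose 137.39 g; casein hydrolysate 52.33 g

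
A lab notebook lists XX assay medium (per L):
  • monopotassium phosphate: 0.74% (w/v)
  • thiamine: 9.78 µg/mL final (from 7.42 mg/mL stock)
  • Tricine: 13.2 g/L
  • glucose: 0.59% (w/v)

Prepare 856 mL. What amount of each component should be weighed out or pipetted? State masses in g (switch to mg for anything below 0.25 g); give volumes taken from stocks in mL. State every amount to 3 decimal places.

monopotassium phosphate 6.334 g; thiamine 1.128 mL; Tricine 11.299 g; glucose 5.050 g

Working volume: 856 mL = 0.856 L.
monopotassium phosphate: 0.74 g per 100 mL × 856 mL ÷ 100 = 6.334 g
thiamine: dilute stock: 9.78 µg/mL × 856 mL ÷ 7420 µg/mL = 1.128 mL
Tricine: 13.2 g/L × 0.856 L = 11.299 g
glucose: 0.59% w/v = 5.9 g/L → 5.9 × 0.856 L = 5.050 g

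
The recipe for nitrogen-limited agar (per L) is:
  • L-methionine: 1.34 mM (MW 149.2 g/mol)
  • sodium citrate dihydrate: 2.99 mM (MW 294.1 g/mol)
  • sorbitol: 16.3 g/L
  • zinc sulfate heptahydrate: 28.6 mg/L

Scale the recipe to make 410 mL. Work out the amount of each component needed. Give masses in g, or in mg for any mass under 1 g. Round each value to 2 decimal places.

Target volume = 410 mL = 0.41 L.
L-methionine: 1.34 mmol/L × 149.2 mg/mmol × 0.41 L = 81.97 mg
sodium citrate dihydrate: 2.99 mmol/L × 294.1 mg/mmol × 0.41 L = 360.54 mg
sorbitol: 16.3 g/L × 0.41 L = 6.68 g
zinc sulfate heptahydrate: 28.6 mg/L × 0.41 L = 11.73 mg

L-methionine 81.97 mg; sodium citrate dihydrate 360.54 mg; sorbitol 6.68 g; zinc sulfate heptahydrate 11.73 mg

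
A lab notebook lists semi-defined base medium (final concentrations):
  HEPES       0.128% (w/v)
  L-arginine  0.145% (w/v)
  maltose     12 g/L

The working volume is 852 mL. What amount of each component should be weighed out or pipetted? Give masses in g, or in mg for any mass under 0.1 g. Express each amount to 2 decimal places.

Scale factor relative to 1 L: 0.852.
HEPES: 0.128 g per 100 mL × 852 mL ÷ 100 = 1.09 g
L-arginine: 0.145% w/v = 1.45 g/L → 1.45 × 0.852 L = 1.24 g
maltose: 12 g/L × 0.852 L = 10.22 g

HEPES 1.09 g; L-arginine 1.24 g; maltose 10.22 g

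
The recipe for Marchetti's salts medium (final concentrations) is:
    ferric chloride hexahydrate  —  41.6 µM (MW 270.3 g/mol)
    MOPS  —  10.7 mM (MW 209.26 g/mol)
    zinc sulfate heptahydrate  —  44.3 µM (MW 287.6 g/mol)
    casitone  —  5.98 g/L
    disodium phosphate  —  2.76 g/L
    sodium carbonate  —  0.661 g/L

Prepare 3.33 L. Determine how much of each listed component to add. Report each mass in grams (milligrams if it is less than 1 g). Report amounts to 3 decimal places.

Scale factor relative to 1 L: 3.33.
ferric chloride hexahydrate: 41.6 µmol/L × 270.3 g/mol × 3.33 L ÷ 1000 = 37.444 mg
MOPS: 10.7 mmol/L × 209.26 g/mol × 3.33 L ÷ 1000 = 7.456 g
zinc sulfate heptahydrate: 44.3 µmol/L × 287.6 g/mol × 3.33 L ÷ 1000 = 42.426 mg
casitone: 5.98 g/L × 3.33 L = 19.913 g
disodium phosphate: 2.76 g/L × 3.33 L = 9.191 g
sodium carbonate: 0.661 g/L × 3.33 L = 2.201 g

ferric chloride hexahydrate 37.444 mg; MOPS 7.456 g; zinc sulfate heptahydrate 42.426 mg; casitone 19.913 g; disodium phosphate 9.191 g; sodium carbonate 2.201 g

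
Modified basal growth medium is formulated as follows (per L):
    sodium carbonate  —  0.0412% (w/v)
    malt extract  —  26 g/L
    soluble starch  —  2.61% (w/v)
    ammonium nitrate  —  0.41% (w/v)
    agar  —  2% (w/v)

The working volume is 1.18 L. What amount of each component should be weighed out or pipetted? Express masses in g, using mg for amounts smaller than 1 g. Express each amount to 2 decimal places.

sodium carbonate 486.16 mg; malt extract 30.68 g; soluble starch 30.80 g; ammonium nitrate 4.84 g; agar 23.60 g

Working volume: 1.18 L.
sodium carbonate: 0.0412 g per 100 mL × 1180 mL ÷ 100 = 0.48616 g = 486.16 mg
malt extract: 26 g/L × 1.18 L = 30.68 g
soluble starch: 2.61 g per 100 mL × 1180 mL ÷ 100 = 30.80 g
ammonium nitrate: 0.41% w/v = 4.1 g/L → 4.1 × 1.18 L = 4.84 g
agar: 2 g per 100 mL × 1180 mL ÷ 100 = 23.60 g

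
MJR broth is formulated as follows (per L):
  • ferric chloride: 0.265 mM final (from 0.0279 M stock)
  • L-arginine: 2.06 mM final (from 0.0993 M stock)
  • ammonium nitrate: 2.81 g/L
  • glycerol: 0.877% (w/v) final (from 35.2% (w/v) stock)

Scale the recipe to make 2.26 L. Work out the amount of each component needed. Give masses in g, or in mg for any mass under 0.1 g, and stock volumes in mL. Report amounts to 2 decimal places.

Scale factor relative to 1 L: 2.26.
ferric chloride: V = C2·V2/C1 = 0.265 mM × 2260 mL ÷ 27.9 mM = 21.47 mL
L-arginine: dilute stock: 2.06 mM × 2260 mL ÷ 99.3 mM = 46.88 mL
ammonium nitrate: 2.81 g/L × 2.26 L = 6.35 g
glycerol: V = C2·V2/C1 = 0.877% ÷ 35.2% × 2260 mL = 56.31 mL

ferric chloride 21.47 mL; L-arginine 46.88 mL; ammonium nitrate 6.35 g; glycerol 56.31 mL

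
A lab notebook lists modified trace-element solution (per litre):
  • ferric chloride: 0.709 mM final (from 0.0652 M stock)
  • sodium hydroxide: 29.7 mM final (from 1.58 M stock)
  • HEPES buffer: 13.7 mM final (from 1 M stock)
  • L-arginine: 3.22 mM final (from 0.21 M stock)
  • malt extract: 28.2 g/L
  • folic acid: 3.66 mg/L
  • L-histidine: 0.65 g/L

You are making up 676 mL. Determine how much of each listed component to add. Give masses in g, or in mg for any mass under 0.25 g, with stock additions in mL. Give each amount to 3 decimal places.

ferric chloride 7.351 mL; sodium hydroxide 12.707 mL; HEPES buffer 9.261 mL; L-arginine 10.365 mL; malt extract 19.063 g; folic acid 2.474 mg; L-histidine 0.439 g

Scale factor relative to 1 L: 0.676.
ferric chloride: dilute stock: 0.709 mM × 676 mL ÷ 65.2 mM = 7.351 mL
sodium hydroxide: dilute stock: 29.7 mM × 676 mL ÷ 1580 mM = 12.707 mL
HEPES buffer: dilute stock: 13.7 mM × 676 mL ÷ 1000 mM = 9.261 mL
L-arginine: V = C2·V2/C1 = 3.22 mM × 676 mL ÷ 210 mM = 10.365 mL
malt extract: 28.2 g/L × 0.676 L = 19.063 g
folic acid: 3.66 mg/L × 0.676 L = 2.474 mg
L-histidine: 0.65 g/L × 0.676 L = 0.439 g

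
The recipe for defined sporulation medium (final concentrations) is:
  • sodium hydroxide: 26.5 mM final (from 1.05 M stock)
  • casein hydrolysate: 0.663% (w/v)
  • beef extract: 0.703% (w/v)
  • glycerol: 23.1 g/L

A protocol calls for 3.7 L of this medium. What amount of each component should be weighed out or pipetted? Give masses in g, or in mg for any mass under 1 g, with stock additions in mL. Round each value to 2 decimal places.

sodium hydroxide 93.38 mL; casein hydrolysate 24.53 g; beef extract 26.01 g; glycerol 85.47 g

Scale factor relative to 1 L: 3.7.
sodium hydroxide: dilute stock: 26.5 mM × 3700 mL ÷ 1050 mM = 93.38 mL
casein hydrolysate: 0.663% w/v = 6.63 g/L → 6.63 × 3.7 L = 24.53 g
beef extract: 0.703% w/v = 7.03 g/L → 7.03 × 3.7 L = 26.01 g
glycerol: 23.1 g/L × 3.7 L = 85.47 g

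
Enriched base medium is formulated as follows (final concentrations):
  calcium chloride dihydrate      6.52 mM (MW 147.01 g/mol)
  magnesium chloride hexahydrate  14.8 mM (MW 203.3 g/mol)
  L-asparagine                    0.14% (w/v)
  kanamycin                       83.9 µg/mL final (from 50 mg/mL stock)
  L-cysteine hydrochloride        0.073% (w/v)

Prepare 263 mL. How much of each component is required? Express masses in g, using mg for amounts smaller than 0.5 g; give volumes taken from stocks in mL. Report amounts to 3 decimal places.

Working volume: 263 mL = 0.263 L.
calcium chloride dihydrate: 6.52 mmol/L × 147.01 mg/mmol × 0.263 L = 252.087 mg
magnesium chloride hexahydrate: 14.8 mmol/L × 203.3 g/mol × 0.263 L ÷ 1000 = 0.791 g
L-asparagine: 0.14% w/v = 1.4 g/L → 1.4 × 0.263 L = 0.3682 g = 368.200 mg
kanamycin: V = C2·V2/C1 = 83.9 µg/mL × 263 mL ÷ 50000 µg/mL = 0.441 mL
L-cysteine hydrochloride: 0.073% w/v = 0.73 g/L → 0.73 × 0.263 L = 0.19199 g = 191.990 mg

calcium chloride dihydrate 252.087 mg; magnesium chloride hexahydrate 0.791 g; L-asparagine 368.200 mg; kanamycin 0.441 mL; L-cysteine hydrochloride 191.990 mg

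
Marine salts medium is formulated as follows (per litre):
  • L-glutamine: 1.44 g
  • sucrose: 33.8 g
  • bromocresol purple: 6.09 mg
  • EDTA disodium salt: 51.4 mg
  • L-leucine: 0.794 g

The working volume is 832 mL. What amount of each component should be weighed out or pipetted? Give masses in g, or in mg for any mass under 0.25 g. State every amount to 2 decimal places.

L-glutamine 1.20 g; sucrose 28.12 g; bromocresol purple 5.07 mg; EDTA disodium salt 42.76 mg; L-leucine 0.66 g

Scale factor = 832 mL / 1000 mL = 0.832.
L-glutamine: 1.44 g × (832 mL / 1000 mL) = 1.20 g
sucrose: 33.8 g × (832 mL / 1000 mL) = 28.12 g
bromocresol purple: 6.09 mg × (832 mL / 1000 mL) = 5.07 mg
EDTA disodium salt: 51.4 mg × (832 mL / 1000 mL) = 42.76 mg
L-leucine: 0.794 g × (832 mL / 1000 mL) = 0.66 g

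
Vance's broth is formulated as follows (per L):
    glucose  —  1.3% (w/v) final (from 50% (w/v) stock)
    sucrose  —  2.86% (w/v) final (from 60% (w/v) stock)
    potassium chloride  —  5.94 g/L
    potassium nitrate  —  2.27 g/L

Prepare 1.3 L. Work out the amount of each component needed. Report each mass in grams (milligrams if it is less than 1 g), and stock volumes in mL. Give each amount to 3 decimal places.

Working volume: 1.3 L.
glucose: V = C2·V2/C1 = 1.3% ÷ 50% × 1300 mL = 33.800 mL
sucrose: dilute stock: 2.86% ÷ 60% × 1300 mL = 61.967 mL
potassium chloride: 5.94 g/L × 1.3 L = 7.722 g
potassium nitrate: 2.27 g/L × 1.3 L = 2.951 g

glucose 33.800 mL; sucrose 61.967 mL; potassium chloride 7.722 g; potassium nitrate 2.951 g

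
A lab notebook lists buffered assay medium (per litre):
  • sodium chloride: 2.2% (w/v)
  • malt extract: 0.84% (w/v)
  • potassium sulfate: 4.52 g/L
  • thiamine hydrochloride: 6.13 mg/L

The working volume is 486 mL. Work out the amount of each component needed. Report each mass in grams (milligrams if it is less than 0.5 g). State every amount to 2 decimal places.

Target volume = 486 mL = 0.486 L.
sodium chloride: 2.2% w/v = 22 g/L → 22 × 0.486 L = 10.69 g
malt extract: 0.84% w/v = 8.4 g/L → 8.4 × 0.486 L = 4.08 g
potassium sulfate: 4.52 g/L × 0.486 L = 2.20 g
thiamine hydrochloride: 6.13 mg/L × 0.486 L = 2.98 mg

sodium chloride 10.69 g; malt extract 4.08 g; potassium sulfate 2.20 g; thiamine hydrochloride 2.98 mg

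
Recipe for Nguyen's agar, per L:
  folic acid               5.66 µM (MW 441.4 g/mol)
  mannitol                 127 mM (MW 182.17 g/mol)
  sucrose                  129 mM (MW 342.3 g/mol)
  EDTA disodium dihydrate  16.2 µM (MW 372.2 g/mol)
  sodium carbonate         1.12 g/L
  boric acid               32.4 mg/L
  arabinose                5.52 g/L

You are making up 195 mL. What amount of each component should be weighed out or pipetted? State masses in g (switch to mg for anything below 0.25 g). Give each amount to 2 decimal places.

Scale factor relative to 1 L: 0.195.
folic acid: 5.66 µmol/L × 441.4 g/mol × 0.195 L ÷ 1000 = 0.49 mg
mannitol: 127 mmol/L × 182.17 g/mol × 0.195 L ÷ 1000 = 4.51 g
sucrose: 129 mmol/L × 342.3 g/mol × 0.195 L ÷ 1000 = 8.61 g
EDTA disodium dihydrate: 16.2 µmol/L × 372.2 g/mol × 0.195 L ÷ 1000 = 1.18 mg
sodium carbonate: 1.12 g/L × 0.195 L = 0.2184 g = 218.40 mg
boric acid: 32.4 mg/L × 0.195 L = 6.32 mg
arabinose: 5.52 g/L × 0.195 L = 1.08 g

folic acid 0.49 mg; mannitol 4.51 g; sucrose 8.61 g; EDTA disodium dihydrate 1.18 mg; sodium carbonate 218.40 mg; boric acid 6.32 mg; arabinose 1.08 g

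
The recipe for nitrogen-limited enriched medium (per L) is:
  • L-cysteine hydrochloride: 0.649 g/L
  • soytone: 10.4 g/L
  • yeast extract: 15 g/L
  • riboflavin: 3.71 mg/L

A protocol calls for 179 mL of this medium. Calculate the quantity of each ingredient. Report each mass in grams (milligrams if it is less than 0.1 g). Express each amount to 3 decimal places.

Scale factor relative to 1 L: 0.179.
L-cysteine hydrochloride: 0.649 g/L × 0.179 L = 0.116 g
soytone: 10.4 g/L × 0.179 L = 1.862 g
yeast extract: 15 g/L × 0.179 L = 2.685 g
riboflavin: 3.71 mg/L × 0.179 L = 0.664 mg

L-cysteine hydrochloride 0.116 g; soytone 1.862 g; yeast extract 2.685 g; riboflavin 0.664 mg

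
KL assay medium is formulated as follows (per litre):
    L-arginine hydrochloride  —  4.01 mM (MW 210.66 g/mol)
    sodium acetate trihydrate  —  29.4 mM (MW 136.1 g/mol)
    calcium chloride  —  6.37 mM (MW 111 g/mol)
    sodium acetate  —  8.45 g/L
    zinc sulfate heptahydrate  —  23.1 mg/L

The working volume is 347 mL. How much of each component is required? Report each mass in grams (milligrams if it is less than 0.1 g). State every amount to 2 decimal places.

Target volume = 347 mL = 0.347 L.
L-arginine hydrochloride: 4.01 mmol/L × 210.66 g/mol × 0.347 L ÷ 1000 = 0.29 g
sodium acetate trihydrate: 29.4 mmol/L × 136.1 g/mol × 0.347 L ÷ 1000 = 1.39 g
calcium chloride: 6.37 mmol/L × 111 g/mol × 0.347 L ÷ 1000 = 0.25 g
sodium acetate: 8.45 g/L × 0.347 L = 2.93 g
zinc sulfate heptahydrate: 23.1 mg/L × 0.347 L = 8.02 mg

L-arginine hydrochloride 0.29 g; sodium acetate trihydrate 1.39 g; calcium chloride 0.25 g; sodium acetate 2.93 g; zinc sulfate heptahydrate 8.02 mg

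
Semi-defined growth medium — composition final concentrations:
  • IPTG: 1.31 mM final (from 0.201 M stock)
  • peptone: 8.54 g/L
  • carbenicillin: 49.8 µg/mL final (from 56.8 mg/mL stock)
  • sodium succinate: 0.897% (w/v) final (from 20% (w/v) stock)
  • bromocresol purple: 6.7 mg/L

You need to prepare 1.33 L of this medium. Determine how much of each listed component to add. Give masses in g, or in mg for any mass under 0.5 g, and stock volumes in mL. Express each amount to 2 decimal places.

Working volume: 1.33 L.
IPTG: dilute stock: 1.31 mM × 1330 mL ÷ 201 mM = 8.67 mL
peptone: 8.54 g/L × 1.33 L = 11.36 g
carbenicillin: dilute stock: 49.8 µg/mL × 1330 mL ÷ 56800 µg/mL = 1.17 mL
sodium succinate: dilute stock: 0.897% ÷ 20% × 1330 mL = 59.65 mL
bromocresol purple: 6.7 mg/L × 1.33 L = 8.91 mg

IPTG 8.67 mL; peptone 11.36 g; carbenicillin 1.17 mL; sodium succinate 59.65 mL; bromocresol purple 8.91 mg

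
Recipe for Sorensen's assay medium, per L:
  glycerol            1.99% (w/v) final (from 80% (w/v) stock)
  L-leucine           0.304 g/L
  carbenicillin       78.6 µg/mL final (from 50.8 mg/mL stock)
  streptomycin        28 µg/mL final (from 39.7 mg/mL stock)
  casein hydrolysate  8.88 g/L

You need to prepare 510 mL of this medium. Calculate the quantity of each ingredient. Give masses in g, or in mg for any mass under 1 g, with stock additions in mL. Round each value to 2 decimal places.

glycerol 12.69 mL; L-leucine 155.04 mg; carbenicillin 0.79 mL; streptomycin 0.36 mL; casein hydrolysate 4.53 g

Target volume = 510 mL = 0.51 L.
glycerol: V = C2·V2/C1 = 1.99% ÷ 80% × 510 mL = 12.69 mL
L-leucine: 0.304 g/L × 0.51 L = 0.15504 g = 155.04 mg
carbenicillin: V = C2·V2/C1 = 78.6 µg/mL × 510 mL ÷ 50800 µg/mL = 0.79 mL
streptomycin: dilute stock: 28 µg/mL × 510 mL ÷ 39700 µg/mL = 0.36 mL
casein hydrolysate: 8.88 g/L × 0.51 L = 4.53 g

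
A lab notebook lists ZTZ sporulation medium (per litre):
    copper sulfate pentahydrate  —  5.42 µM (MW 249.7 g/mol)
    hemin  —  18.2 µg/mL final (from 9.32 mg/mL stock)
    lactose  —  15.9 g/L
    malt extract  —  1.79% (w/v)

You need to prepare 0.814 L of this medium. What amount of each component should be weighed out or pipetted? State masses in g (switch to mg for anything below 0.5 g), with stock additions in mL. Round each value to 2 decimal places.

Scale factor relative to 1 L: 0.814.
copper sulfate pentahydrate: 5.42 µmol/L × 249.7 g/mol × 0.814 L ÷ 1000 = 1.10 mg
hemin: dilute stock: 18.2 µg/mL × 814 mL ÷ 9320 µg/mL = 1.59 mL
lactose: 15.9 g/L × 0.814 L = 12.94 g
malt extract: 1.79 g per 100 mL × 814 mL ÷ 100 = 14.57 g

copper sulfate pentahydrate 1.10 mg; hemin 1.59 mL; lactose 12.94 g; malt extract 14.57 g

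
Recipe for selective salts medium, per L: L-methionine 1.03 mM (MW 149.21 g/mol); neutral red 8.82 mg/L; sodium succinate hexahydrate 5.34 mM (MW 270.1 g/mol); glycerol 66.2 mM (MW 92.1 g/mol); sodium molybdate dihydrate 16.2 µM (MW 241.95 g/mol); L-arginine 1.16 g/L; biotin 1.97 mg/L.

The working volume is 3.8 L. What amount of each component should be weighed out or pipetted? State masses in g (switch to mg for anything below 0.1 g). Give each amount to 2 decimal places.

L-methionine 0.58 g; neutral red 33.52 mg; sodium succinate hexahydrate 5.48 g; glycerol 23.17 g; sodium molybdate dihydrate 14.89 mg; L-arginine 4.41 g; biotin 7.49 mg

Scale factor relative to 1 L: 3.8.
L-methionine: 1.03 mmol/L × 149.21 g/mol × 3.8 L ÷ 1000 = 0.58 g
neutral red: 8.82 mg/L × 3.8 L = 33.52 mg
sodium succinate hexahydrate: 5.34 mmol/L × 270.1 g/mol × 3.8 L ÷ 1000 = 5.48 g
glycerol: 66.2 mmol/L × 92.1 g/mol × 3.8 L ÷ 1000 = 23.17 g
sodium molybdate dihydrate: 16.2 µmol/L × 241.95 g/mol × 3.8 L ÷ 1000 = 14.89 mg
L-arginine: 1.16 g/L × 3.8 L = 4.41 g
biotin: 1.97 mg/L × 3.8 L = 7.49 mg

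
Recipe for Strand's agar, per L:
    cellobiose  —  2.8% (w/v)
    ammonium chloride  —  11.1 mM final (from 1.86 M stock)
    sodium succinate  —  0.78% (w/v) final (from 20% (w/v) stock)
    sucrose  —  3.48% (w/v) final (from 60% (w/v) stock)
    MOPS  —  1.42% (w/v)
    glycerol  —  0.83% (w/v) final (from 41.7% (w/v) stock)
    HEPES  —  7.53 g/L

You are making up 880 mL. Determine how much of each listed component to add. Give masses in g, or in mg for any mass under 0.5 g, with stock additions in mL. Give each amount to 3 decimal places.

cellobiose 24.640 g; ammonium chloride 5.252 mL; sodium succinate 34.320 mL; sucrose 51.040 mL; MOPS 12.496 g; glycerol 17.516 mL; HEPES 6.626 g

Working volume: 880 mL = 0.88 L.
cellobiose: 2.8 g per 100 mL × 880 mL ÷ 100 = 24.640 g
ammonium chloride: dilute stock: 11.1 mM × 880 mL ÷ 1860 mM = 5.252 mL
sodium succinate: V = C2·V2/C1 = 0.78% ÷ 20% × 880 mL = 34.320 mL
sucrose: V = C2·V2/C1 = 3.48% ÷ 60% × 880 mL = 51.040 mL
MOPS: 1.42% w/v = 14.2 g/L → 14.2 × 0.88 L = 12.496 g
glycerol: C1V1 = C2V2 → 0.83% ÷ 41.7% × 880 mL = 17.516 mL
HEPES: 7.53 g/L × 0.88 L = 6.626 g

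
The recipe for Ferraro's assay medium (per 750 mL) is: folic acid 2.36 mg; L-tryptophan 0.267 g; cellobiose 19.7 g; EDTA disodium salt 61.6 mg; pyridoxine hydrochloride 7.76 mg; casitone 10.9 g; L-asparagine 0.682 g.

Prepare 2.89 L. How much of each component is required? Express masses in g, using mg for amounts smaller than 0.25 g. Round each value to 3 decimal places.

Ratio of target to recipe volume: 2890 / 750 = 3.85333.
folic acid: 2.36 mg × (2890 mL / 750 mL) = 9.094 mg
L-tryptophan: 0.267 g × (2890 mL / 750 mL) = 1.029 g
cellobiose: 19.7 g × (2890 mL / 750 mL) = 75.911 g
EDTA disodium salt: 61.6 mg × (2890 mL / 750 mL) = 237.365 mg
pyridoxine hydrochloride: 7.76 mg × (2890 mL / 750 mL) = 29.902 mg
casitone: 10.9 g × (2890 mL / 750 mL) = 42.001 g
L-asparagine: 0.682 g × (2890 mL / 750 mL) = 2.628 g

folic acid 9.094 mg; L-tryptophan 1.029 g; cellobiose 75.911 g; EDTA disodium salt 237.365 mg; pyridoxine hydrochloride 29.902 mg; casitone 42.001 g; L-asparagine 2.628 g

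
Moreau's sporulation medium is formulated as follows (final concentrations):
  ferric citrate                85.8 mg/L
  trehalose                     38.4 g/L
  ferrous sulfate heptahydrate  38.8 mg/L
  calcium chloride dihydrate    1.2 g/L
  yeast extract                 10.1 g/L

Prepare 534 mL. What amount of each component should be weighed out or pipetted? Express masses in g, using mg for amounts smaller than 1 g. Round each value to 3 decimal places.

ferric citrate 45.817 mg; trehalose 20.506 g; ferrous sulfate heptahydrate 20.719 mg; calcium chloride dihydrate 640.800 mg; yeast extract 5.393 g

Target volume = 534 mL = 0.534 L.
ferric citrate: 85.8 mg/L × 0.534 L = 45.817 mg
trehalose: 38.4 g/L × 0.534 L = 20.506 g
ferrous sulfate heptahydrate: 38.8 mg/L × 0.534 L = 20.719 mg
calcium chloride dihydrate: 1.2 g/L × 0.534 L = 0.6408 g = 640.800 mg
yeast extract: 10.1 g/L × 0.534 L = 5.393 g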